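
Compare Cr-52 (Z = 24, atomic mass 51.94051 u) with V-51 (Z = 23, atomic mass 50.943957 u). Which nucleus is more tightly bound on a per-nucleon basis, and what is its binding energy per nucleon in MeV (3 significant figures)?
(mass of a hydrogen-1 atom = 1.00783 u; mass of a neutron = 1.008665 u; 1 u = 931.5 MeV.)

Cr-52; 8.78 MeV/nucleon

Cr-52: Σm = 24(1.00783) + 28(1.008665) = 52.430540 u; Δm = 0.490030 u; E_B = 456.46 MeV; E_B/A = 8.778 MeV
V-51: Σm = 23(1.00783) + 28(1.008665) = 51.422710 u; Δm = 0.478753 u; E_B = 445.96 MeV; E_B/A = 8.744 MeV
Cr-52 has the higher binding energy per nucleon, so it is the more tightly bound nucleus.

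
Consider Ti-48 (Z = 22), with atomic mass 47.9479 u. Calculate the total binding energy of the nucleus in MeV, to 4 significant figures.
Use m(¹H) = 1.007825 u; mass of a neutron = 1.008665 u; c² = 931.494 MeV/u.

418.7 MeV

Mass of separated nucleons = 22(1.007825) + 26(1.008665) = 22.172150 + 26.225290 = 48.397440 u
The mass defect is 48.397440 − 47.9479 = 0.449540 u.
E_B = 0.449540 × 931.494 = 418.744 MeV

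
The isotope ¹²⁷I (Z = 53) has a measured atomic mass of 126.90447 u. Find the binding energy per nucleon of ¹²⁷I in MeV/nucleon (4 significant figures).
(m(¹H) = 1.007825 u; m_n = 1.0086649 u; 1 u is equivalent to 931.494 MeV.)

8.445 MeV/nucleon

Z = 53, so N = A − Z = 127 − 53 = 74.
Total constituent mass: 53 × 1.007825 + 74 × 1.0086649 = 128.0559276 u
Δm = 128.0559276 − 126.90447 = 1.1514576 u
Binding energy = Δm·c² = 1.1514576 × 931.494 MeV/u = 1072.576 MeV
Dividing by A = 127 gives 8.445 MeV per nucleon.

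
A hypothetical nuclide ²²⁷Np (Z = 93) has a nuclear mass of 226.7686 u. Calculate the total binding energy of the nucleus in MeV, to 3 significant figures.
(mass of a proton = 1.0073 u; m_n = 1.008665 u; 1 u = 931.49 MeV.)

1930 MeV

With 93 protons and 134 neutrons (A = 227):
Mass of separated nucleons = 93(1.0073) + 134(1.008665) = 93.6789 + 135.161110 = 228.840010 u
Δm = 228.840010 − 226.7686 = 2.071410 u
E_B = 2.071410 × 931.49 = 1929.50 MeV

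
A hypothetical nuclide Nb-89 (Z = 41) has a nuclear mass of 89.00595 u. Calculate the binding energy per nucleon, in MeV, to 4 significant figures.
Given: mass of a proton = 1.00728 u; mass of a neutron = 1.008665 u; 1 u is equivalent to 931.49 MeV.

7.415 MeV/nucleon

Z = 41, so N = A − Z = 89 − 41 = 48.
Σm = 41·m_p + 48·m_n = 41.29848 + 48.415920 = 89.714400 u
Δm = 89.714400 − 89.00595 = 0.708450 u
Converting to energy: 0.708450 u × 931.49 MeV/u = 659.914 MeV
Per nucleon: 659.914 / 89 = 7.415 MeV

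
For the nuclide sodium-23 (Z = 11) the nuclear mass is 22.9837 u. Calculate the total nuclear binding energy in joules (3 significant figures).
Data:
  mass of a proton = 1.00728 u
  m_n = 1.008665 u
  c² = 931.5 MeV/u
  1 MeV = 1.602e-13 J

With 11 protons and 12 neutrons (A = 23):
Σm = 11·m_p + 12·m_n = 11.08008 + 12.103980 = 23.184060 u
The mass defect is 23.184060 − 22.9837 = 0.200360 u.
Binding energy = Δm·c² = 0.200360 × 931.5 MeV/u = 186.635 MeV
In joules: 186.635 MeV × 1.602e-13 J/MeV = 2.9899e-11 J

2.99e-11 J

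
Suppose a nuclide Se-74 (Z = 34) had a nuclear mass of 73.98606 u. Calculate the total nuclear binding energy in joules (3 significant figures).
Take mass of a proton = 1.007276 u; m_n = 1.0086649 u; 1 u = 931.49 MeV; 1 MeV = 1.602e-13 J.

Mass of separated nucleons = 34(1.007276) + 40(1.0086649) = 34.247384 + 40.3465960 = 74.5939800 u
Mass defect Δm = 74.5939800 − 73.98606 = 0.6079200 u
E_B = 0.6079200 × 931.49 = 566.271 MeV
In joules: 566.271 MeV × 1.602e-13 J/MeV = 9.0717e-11 J

9.07e-11 J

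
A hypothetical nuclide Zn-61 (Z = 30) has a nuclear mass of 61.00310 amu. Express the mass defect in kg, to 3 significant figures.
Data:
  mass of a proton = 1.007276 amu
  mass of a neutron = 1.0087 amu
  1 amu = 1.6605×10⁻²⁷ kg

Σm = 30·m_p + 31·m_n = 30.218280 + 31.2697 = 61.487980 amu
Mass defect Δm = 61.487980 − 61.00310 = 0.484880 amu
In SI units: 0.484880 amu × 1.6605×10⁻²⁷ kg/amu = 8.0514e-28 kg

8.05e-28 kg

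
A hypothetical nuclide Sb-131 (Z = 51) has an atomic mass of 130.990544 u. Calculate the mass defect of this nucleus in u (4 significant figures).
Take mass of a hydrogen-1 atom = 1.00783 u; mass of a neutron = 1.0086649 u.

1.102 u

The nucleus contains 51 protons and 131 − 51 = 80 neutrons.
Mass of separated nucleons = 51(1.00783) + 80(1.0086649) = 51.39933 + 80.6931920 = 132.0925220 u
Δm = 132.0925220 − 130.990544 = 1.1019780 u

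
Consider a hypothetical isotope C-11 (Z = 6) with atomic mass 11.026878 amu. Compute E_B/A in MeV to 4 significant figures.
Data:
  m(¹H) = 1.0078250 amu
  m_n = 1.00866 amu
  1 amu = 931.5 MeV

Σm = 6·m(¹H) + 5·m_n = 6.0469500 + 5.04330 = 11.0902500 amu
The mass defect is 11.0902500 − 11.026878 = 0.0633720 amu.
Binding energy = Δm·c² = 0.0633720 × 931.5 MeV/amu = 59.0310 MeV
Dividing by A = 11 gives 5.366 MeV per nucleon.

5.366 MeV/nucleon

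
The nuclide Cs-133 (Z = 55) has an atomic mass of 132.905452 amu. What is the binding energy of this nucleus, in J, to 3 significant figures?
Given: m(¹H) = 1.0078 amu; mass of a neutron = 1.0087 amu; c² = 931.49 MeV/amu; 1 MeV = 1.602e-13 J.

1.79e-10 J

With 55 protons and 78 neutrons (A = 133):
Total constituent mass: 55 × 1.0078 + 78 × 1.0087 = 134.1076 amu
The mass defect is 134.1076 − 132.905452 = 1.202148 amu.
E_B = 1.202148 × 931.49 = 1119.79 MeV
In joules: 1119.79 MeV × 1.602e-13 J/MeV = 1.7939e-10 J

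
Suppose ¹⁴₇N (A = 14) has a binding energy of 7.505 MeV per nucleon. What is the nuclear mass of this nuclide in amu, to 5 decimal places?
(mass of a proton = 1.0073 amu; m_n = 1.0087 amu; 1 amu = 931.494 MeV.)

13.99920 amu

Total binding energy = 14 × 7.505 = 105.070 MeV
Mass defect = 105.070 MeV / (931.494 MeV/amu) = 0.1127973 amu
Constituent mass = 7(1.0073) + 7(1.0087) = 14.1120 amu
Nuclear mass = 14.1120 − 0.1127973 = 13.9992027 amu ≈ 13.99920 amu (to 5 decimal places)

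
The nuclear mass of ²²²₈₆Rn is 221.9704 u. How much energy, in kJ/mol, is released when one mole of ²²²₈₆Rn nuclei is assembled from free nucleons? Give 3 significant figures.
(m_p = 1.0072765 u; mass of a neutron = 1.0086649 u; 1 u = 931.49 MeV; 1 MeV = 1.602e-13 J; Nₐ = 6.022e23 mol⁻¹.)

With 86 protons and 136 neutrons (A = 222):
Total constituent mass: 86 × 1.0072765 + 136 × 1.0086649 = 223.8042054 u
Δm = 223.8042054 − 221.9704 = 1.8338054 u
Binding energy = Δm·c² = 1.8338054 × 931.49 MeV/u = 1708.17 MeV
Per nucleus in joules: 1708.17 MeV × 1.602e-13 J/MeV = 2.7365e-10 J
Per mole: 2.7365e-10 J × 6.022e23 mol⁻¹ = 1.6479e+14 J/mol

1.65e+11 kJ/mol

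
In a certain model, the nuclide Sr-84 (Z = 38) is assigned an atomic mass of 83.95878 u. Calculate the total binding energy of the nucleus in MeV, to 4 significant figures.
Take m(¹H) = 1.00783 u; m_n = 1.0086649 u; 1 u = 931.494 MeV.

686.8 MeV

Z = 38, so N = A − Z = 84 − 38 = 46.
Total constituent mass: 38 × 1.00783 + 46 × 1.0086649 = 84.6961254 u
The mass defect is 84.6961254 − 83.95878 = 0.7373454 u.
E_B = 0.7373454 × 931.494 = 686.833 MeV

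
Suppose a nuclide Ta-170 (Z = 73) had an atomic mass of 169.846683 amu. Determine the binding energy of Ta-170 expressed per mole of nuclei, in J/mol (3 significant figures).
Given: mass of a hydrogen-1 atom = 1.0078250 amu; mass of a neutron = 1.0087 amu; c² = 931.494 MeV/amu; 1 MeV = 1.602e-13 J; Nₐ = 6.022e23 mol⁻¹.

1.41e+14 J/mol

Total constituent mass: 73 × 1.0078250 + 97 × 1.0087 = 171.4151250 amu
The mass defect is 171.4151250 − 169.846683 = 1.5684420 amu.
Binding energy = Δm·c² = 1.5684420 × 931.494 MeV/amu = 1460.99 MeV
Per nucleus in joules: 1460.99 MeV × 1.602e-13 J/MeV = 2.3405e-10 J
Per mole: 2.3405e-10 J × 6.022e23 mol⁻¹ = 1.4094e+14 J/mol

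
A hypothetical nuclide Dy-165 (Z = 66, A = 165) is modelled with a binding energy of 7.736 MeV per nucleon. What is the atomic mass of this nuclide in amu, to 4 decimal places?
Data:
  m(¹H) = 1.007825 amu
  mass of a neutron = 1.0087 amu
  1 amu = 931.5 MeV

Total binding energy = 165 × 7.736 = 1276.440 MeV
Mass defect = 1276.440 MeV / (931.5 MeV/amu) = 1.370306 amu
Constituent mass = 66(1.007825) + 99(1.0087) = 166.377750 amu
Atomic mass = 166.377750 − 1.370306 = 165.007444 amu ≈ 165.0074 amu (to 4 decimal places)

165.0074 amu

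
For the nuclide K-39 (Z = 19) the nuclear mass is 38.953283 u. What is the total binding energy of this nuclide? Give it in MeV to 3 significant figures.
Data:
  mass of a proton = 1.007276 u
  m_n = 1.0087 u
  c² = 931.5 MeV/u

Total constituent mass: 19 × 1.007276 + 20 × 1.0087 = 39.312244 u
Mass defect Δm = 39.312244 − 38.953283 = 0.358961 u
Converting to energy: 0.358961 u × 931.5 MeV/u = 334.372 MeV

334 MeV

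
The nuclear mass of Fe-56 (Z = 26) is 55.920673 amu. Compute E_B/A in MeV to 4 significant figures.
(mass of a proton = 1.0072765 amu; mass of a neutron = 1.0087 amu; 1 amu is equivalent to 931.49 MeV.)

Total constituent mass: 26 × 1.0072765 + 30 × 1.0087 = 56.4501890 amu
Δm = 56.4501890 − 55.920673 = 0.5295160 amu
Converting to energy: 0.5295160 amu × 931.49 MeV/amu = 493.239 MeV
Dividing by A = 56 gives 8.808 MeV per nucleon.

8.808 MeV/nucleon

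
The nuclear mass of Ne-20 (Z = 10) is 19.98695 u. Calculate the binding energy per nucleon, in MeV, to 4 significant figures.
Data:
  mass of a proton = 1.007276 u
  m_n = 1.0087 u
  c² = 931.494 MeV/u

With 10 protons and 10 neutrons (A = 20):
Mass of separated nucleons = 10(1.007276) + 10(1.0087) = 10.072760 + 10.0870 = 20.159760 u
The mass defect is 20.159760 − 19.98695 = 0.172810 u.
Converting to energy: 0.172810 u × 931.494 MeV/u = 160.971 MeV
Per nucleon: 160.971 / 20 = 8.049 MeV

8.049 MeV/nucleon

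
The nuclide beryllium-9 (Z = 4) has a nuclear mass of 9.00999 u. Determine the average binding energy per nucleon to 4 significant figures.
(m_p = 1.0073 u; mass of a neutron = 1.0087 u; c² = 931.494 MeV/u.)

6.490 MeV/nucleon

Z = 4, so N = A − Z = 9 − 4 = 5.
Mass of separated nucleons = 4(1.0073) + 5(1.0087) = 4.0292 + 5.0435 = 9.0727 u
The mass defect is 9.0727 − 9.00999 = 0.06271 u.
Converting to energy: 0.06271 u × 931.494 MeV/u = 58.4140 MeV
BE/A = 58.4140 MeV / 9 = 6.490 MeV/nucleon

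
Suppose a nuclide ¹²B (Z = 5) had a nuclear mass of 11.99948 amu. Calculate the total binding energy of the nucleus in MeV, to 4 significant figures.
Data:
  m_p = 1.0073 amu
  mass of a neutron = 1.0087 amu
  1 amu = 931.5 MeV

91.21 MeV

The nucleus contains 5 protons and 12 − 5 = 7 neutrons.
Mass of separated nucleons = 5(1.0073) + 7(1.0087) = 5.0365 + 7.0609 = 12.0974 amu
Δm = 12.0974 − 11.99948 = 0.09792 amu
E_B = 0.09792 × 931.5 = 91.2125 MeV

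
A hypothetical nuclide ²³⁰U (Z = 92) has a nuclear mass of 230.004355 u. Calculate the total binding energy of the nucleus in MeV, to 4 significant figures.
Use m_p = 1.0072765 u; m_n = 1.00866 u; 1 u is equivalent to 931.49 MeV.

Mass of separated nucleons = 92(1.0072765) + 138(1.00866) = 92.6694380 + 139.19508 = 231.8645180 u
Δm = 231.8645180 − 230.004355 = 1.8601630 u
Binding energy = Δm·c² = 1.8601630 × 931.49 MeV/u = 1732.72 MeV

1733 MeV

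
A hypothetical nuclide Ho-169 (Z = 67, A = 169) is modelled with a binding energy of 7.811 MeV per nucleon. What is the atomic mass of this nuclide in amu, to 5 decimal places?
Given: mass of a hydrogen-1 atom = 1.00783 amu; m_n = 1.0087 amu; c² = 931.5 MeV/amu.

168.99488 amu

Total binding energy = 169 × 7.811 = 1320.059 MeV
Mass defect = 1320.059 MeV / (931.5 MeV/amu) = 1.4171326 amu
Constituent mass = 67(1.00783) + 102(1.0087) = 170.41201 amu
Atomic mass = 170.41201 − 1.4171326 = 168.9948774 amu ≈ 168.99488 amu (to 5 decimal places)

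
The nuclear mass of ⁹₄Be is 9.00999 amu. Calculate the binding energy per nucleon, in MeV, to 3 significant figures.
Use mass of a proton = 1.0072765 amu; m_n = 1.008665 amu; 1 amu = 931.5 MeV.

Σm = 4·m_p + 5·m_n = 4.0291060 + 5.043325 = 9.0724310 amu
The mass defect is 9.0724310 − 9.00999 = 0.0624410 amu.
E_B = 0.0624410 × 931.5 = 58.1638 MeV
Dividing by A = 9 gives 6.463 MeV per nucleon.

6.46 MeV/nucleon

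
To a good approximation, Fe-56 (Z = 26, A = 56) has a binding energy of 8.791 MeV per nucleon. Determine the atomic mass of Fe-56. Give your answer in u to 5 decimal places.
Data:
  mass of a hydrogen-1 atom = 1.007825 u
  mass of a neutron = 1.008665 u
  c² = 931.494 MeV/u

55.93490 u

Total binding energy = 56 × 8.791 = 492.296 MeV
Mass defect = 492.296 MeV / (931.494 MeV/u) = 0.5285015 u
Constituent mass = 26(1.007825) + 30(1.008665) = 56.463400 u
Atomic mass = 56.463400 − 0.5285015 = 55.9348985 u ≈ 55.93490 u (to 5 decimal places)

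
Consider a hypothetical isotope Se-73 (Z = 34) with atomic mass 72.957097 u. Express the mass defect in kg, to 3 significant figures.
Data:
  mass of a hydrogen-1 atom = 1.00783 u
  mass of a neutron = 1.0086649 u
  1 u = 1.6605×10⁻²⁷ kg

Mass of separated nucleons = 34(1.00783) + 39(1.0086649) = 34.26622 + 39.3379311 = 73.6041511 u
Mass defect Δm = 73.6041511 − 72.957097 = 0.6470541 u
In SI units: 0.6470541 u × 1.6605×10⁻²⁷ kg/u = 1.0744e-27 kg

1.07e-27 kg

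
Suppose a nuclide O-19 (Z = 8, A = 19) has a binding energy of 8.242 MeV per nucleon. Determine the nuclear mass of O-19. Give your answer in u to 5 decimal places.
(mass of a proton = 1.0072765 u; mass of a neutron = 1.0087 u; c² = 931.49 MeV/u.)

18.98580 u

Total binding energy = 19 × 8.242 = 156.598 MeV
Mass defect = 156.598 MeV / (931.49 MeV/u) = 0.1681156 u
Constituent mass = 8(1.0072765) + 11(1.0087) = 19.1539120 u
Nuclear mass = 19.1539120 − 0.1681156 = 18.9857964 u ≈ 18.98580 u (to 5 decimal places)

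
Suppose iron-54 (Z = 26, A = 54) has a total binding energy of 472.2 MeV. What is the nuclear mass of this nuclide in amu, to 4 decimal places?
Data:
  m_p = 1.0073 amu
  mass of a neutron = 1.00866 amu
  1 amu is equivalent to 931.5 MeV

Mass defect = 472.2 MeV / (931.5 MeV/amu) = 0.506924 amu
Constituent mass = 26(1.0073) + 28(1.00866) = 54.43228 amu
Nuclear mass = 54.43228 − 0.506924 = 53.925356 amu ≈ 53.9254 amu (to 4 decimal places)

53.9254 amu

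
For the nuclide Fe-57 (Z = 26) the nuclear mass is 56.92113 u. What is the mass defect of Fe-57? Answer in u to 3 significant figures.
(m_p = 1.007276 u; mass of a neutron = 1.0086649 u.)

0.537 u

The nucleus contains 26 protons and 57 − 26 = 31 neutrons.
Σm = 26·m_p + 31·m_n = 26.189176 + 31.2686119 = 57.4577879 u
Δm = 57.4577879 − 56.92113 = 0.5366579 u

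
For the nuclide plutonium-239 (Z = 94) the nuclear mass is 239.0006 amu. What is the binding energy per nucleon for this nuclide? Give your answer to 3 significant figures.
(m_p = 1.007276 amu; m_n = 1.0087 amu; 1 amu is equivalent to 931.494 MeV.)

7.58 MeV/nucleon

Mass of separated nucleons = 94(1.007276) + 145(1.0087) = 94.683944 + 146.2615 = 240.945444 amu
Mass defect Δm = 240.945444 − 239.0006 = 1.944844 amu
E_B = 1.944844 × 931.494 = 1811.61 MeV
Dividing by A = 239 gives 7.580 MeV per nucleon.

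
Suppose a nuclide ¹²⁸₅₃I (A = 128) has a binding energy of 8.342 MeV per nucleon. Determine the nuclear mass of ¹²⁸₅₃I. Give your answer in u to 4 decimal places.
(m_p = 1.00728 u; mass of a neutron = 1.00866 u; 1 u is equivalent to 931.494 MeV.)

127.8890 u

Total binding energy = 128 × 8.342 = 1067.776 MeV
Mass defect = 1067.776 MeV / (931.494 MeV/u) = 1.146305 u
Constituent mass = 53(1.00728) + 75(1.00866) = 129.03534 u
Nuclear mass = 129.03534 − 1.146305 = 127.889035 u ≈ 127.8890 u (to 4 decimal places)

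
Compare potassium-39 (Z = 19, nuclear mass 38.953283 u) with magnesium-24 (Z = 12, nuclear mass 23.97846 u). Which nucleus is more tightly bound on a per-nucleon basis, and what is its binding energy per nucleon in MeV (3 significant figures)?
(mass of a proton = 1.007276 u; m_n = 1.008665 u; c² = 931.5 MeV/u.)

potassium-39: Σm = 19(1.007276) + 20(1.008665) = 39.311544 u; Δm = 0.358261 u; E_B = 333.72 MeV; E_B/A = 8.557 MeV
magnesium-24: Σm = 12(1.007276) + 12(1.008665) = 24.191292 u; Δm = 0.212832 u; E_B = 198.253 MeV; E_B/A = 8.261 MeV
potassium-39 has the higher binding energy per nucleon, so it is the more tightly bound nucleus.

potassium-39; 8.56 MeV/nucleon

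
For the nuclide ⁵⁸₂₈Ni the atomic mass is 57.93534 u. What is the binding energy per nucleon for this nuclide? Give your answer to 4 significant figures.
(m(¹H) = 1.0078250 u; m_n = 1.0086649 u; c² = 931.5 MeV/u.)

8.732 MeV/nucleon

Mass of separated nucleons = 28(1.0078250) + 30(1.0086649) = 28.2191000 + 30.2599470 = 58.4790470 u
Mass defect Δm = 58.4790470 − 57.93534 = 0.5437070 u
Converting to energy: 0.5437070 u × 931.5 MeV/u = 506.463 MeV
Per nucleon: 506.463 / 58 = 8.732 MeV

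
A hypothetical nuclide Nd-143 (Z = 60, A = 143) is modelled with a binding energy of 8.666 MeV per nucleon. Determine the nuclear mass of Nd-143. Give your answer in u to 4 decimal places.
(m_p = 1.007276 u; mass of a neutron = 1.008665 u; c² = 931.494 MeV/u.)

142.8254 u

Total binding energy = 143 × 8.666 = 1239.238 MeV
Mass defect = 1239.238 MeV / (931.494 MeV/u) = 1.330377 u
Constituent mass = 60(1.007276) + 83(1.008665) = 144.155755 u
Nuclear mass = 144.155755 − 1.330377 = 142.825378 u ≈ 142.8254 u (to 4 decimal places)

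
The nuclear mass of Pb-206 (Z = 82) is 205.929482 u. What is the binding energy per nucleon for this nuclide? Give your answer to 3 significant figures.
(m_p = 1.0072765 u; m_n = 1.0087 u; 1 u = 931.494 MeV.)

7.90 MeV/nucleon

Z = 82, so N = A − Z = 206 − 82 = 124.
Σm = 82·m_p + 124·m_n = 82.5966730 + 125.0788 = 207.6754730 u
Mass defect Δm = 207.6754730 − 205.929482 = 1.7459910 u
Binding energy = Δm·c² = 1.7459910 × 931.494 MeV/u = 1626.38 MeV
Dividing by A = 206 gives 7.895 MeV per nucleon.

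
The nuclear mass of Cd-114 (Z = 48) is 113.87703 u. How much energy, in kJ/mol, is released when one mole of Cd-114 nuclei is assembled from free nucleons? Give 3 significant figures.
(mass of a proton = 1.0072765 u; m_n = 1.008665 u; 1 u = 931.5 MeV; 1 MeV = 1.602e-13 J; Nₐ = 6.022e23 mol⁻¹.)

Σm = 48·m_p + 66·m_n = 48.3492720 + 66.571890 = 114.9211620 u
Mass defect Δm = 114.9211620 − 113.87703 = 1.0441320 u
Binding energy = Δm·c² = 1.0441320 × 931.5 MeV/u = 972.609 MeV
Per nucleus in joules: 972.609 MeV × 1.602e-13 J/MeV = 1.5581e-10 J
Per mole: 1.5581e-10 J × 6.022e23 mol⁻¹ = 9.3829e+13 J/mol

9.38e+10 kJ/mol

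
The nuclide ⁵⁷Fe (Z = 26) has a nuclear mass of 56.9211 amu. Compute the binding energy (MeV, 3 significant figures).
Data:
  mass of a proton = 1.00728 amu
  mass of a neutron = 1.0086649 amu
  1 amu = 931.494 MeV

500 MeV

The nucleus contains 26 protons and 57 − 26 = 31 neutrons.
Σm = 26·m_p + 31·m_n = 26.18928 + 31.2686119 = 57.4578919 amu
The mass defect is 57.4578919 − 56.9211 = 0.5367919 amu.
Binding energy = Δm·c² = 0.5367919 × 931.494 MeV/amu = 500.018 MeV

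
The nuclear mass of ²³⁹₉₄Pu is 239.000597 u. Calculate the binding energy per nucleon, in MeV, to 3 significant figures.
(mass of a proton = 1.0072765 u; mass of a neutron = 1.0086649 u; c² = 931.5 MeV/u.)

Z = 94, so N = A − Z = 239 − 94 = 145.
Σm = 94·m_p + 145·m_n = 94.6839910 + 146.2564105 = 240.9404015 u
Mass defect Δm = 240.9404015 − 239.000597 = 1.9398045 u
Binding energy = Δm·c² = 1.9398045 × 931.5 MeV/u = 1806.93 MeV
Per nucleon: 1806.93 / 239 = 7.560 MeV

7.56 MeV/nucleon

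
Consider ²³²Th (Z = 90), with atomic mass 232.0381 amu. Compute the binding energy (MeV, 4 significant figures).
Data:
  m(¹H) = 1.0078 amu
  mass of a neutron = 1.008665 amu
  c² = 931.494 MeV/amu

Mass of separated nucleons = 90(1.0078) + 142(1.008665) = 90.7020 + 143.230430 = 233.932430 amu
The mass defect is 233.932430 − 232.0381 = 1.894330 amu.
E_B = 1.894330 × 931.494 = 1764.56 MeV

1765 MeV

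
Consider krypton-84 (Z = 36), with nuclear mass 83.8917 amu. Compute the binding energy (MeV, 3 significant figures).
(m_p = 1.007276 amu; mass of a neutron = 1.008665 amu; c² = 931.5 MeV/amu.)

732 MeV

Total constituent mass: 36 × 1.007276 + 48 × 1.008665 = 84.677856 amu
Δm = 84.677856 − 83.8917 = 0.786156 amu
Converting to energy: 0.786156 amu × 931.5 MeV/amu = 732.304 MeV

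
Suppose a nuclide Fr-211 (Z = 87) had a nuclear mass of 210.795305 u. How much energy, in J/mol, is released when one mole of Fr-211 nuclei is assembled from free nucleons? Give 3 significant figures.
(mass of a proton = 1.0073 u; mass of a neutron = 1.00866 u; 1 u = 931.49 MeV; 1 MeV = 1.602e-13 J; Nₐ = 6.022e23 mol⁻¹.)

1.72e+14 J/mol

The nucleus contains 87 protons and 211 − 87 = 124 neutrons.
Total constituent mass: 87 × 1.0073 + 124 × 1.00866 = 212.70894 u
The mass defect is 212.70894 − 210.795305 = 1.913635 u.
Binding energy = Δm·c² = 1.913635 × 931.49 MeV/u = 1782.53 MeV
Per nucleus in joules: 1782.53 MeV × 1.602e-13 J/MeV = 2.8556e-10 J
Per mole: 2.8556e-10 J × 6.022e23 mol⁻¹ = 1.7196e+14 J/mol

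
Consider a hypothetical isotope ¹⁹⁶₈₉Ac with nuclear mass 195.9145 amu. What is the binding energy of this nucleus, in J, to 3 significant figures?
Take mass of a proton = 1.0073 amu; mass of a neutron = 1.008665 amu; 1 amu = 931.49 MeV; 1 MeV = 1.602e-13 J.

Z = 89, so N = A − Z = 196 − 89 = 107.
Σm = 89·m_p + 107·m_n = 89.6497 + 107.927155 = 197.576855 amu
The mass defect is 197.576855 − 195.9145 = 1.662355 amu.
Binding energy = Δm·c² = 1.662355 × 931.49 MeV/amu = 1548.47 MeV
In joules: 1548.47 MeV × 1.602e-13 J/MeV = 2.4806e-10 J

2.48e-10 J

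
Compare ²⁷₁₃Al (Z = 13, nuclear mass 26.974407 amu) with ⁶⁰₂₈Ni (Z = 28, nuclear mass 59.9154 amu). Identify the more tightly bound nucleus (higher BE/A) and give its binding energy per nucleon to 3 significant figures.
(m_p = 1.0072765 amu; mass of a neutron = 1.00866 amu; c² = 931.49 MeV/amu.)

⁶⁰₂₈Ni; 8.78 MeV/nucleon

²⁷₁₃Al: Σm = 13(1.0072765) + 14(1.00866) = 27.2158345 amu; Δm = 0.2414275 amu; E_B = 224.89 MeV; E_B/A = 8.329 MeV
⁶⁰₂₈Ni: Σm = 28(1.0072765) + 32(1.00866) = 60.4808620 amu; Δm = 0.5654620 amu; E_B = 526.72 MeV; E_B/A = 8.779 MeV
⁶⁰₂₈Ni has the higher binding energy per nucleon, so it is the more tightly bound nucleus.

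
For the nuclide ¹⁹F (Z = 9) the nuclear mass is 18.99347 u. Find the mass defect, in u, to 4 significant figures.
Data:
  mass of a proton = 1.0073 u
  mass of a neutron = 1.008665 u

The nucleus contains 9 protons and 19 − 9 = 10 neutrons.
Mass of separated nucleons = 9(1.0073) + 10(1.008665) = 9.0657 + 10.086650 = 19.152350 u
Mass defect Δm = 19.152350 − 18.99347 = 0.158880 u

0.1589 u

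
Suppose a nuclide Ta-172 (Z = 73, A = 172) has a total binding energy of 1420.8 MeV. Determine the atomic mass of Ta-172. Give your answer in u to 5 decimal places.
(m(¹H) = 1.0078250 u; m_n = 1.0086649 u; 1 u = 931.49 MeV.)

Mass defect = 1420.8 MeV / (931.49 MeV/u) = 1.5252982 u
Constituent mass = 73(1.0078250) + 99(1.0086649) = 173.4290501 u
Atomic mass = 173.4290501 − 1.5252982 = 171.9037519 u ≈ 171.90375 u (to 5 decimal places)

171.90375 u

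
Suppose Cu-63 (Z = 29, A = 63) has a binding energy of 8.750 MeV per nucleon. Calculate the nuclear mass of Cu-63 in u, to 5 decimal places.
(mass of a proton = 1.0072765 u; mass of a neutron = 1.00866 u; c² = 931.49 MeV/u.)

62.91366 u

Total binding energy = 63 × 8.750 = 551.250 MeV
Mass defect = 551.250 MeV / (931.49 MeV/u) = 0.5917938 u
Constituent mass = 29(1.0072765) + 34(1.00866) = 63.5054585 u
Nuclear mass = 63.5054585 − 0.5917938 = 62.9136647 u ≈ 62.91366 u (to 5 decimal places)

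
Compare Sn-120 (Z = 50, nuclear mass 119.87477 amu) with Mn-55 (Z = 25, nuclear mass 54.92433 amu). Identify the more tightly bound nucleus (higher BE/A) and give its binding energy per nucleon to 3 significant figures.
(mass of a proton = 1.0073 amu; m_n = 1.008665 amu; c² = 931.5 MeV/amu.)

Sn-120: Σm = 50(1.0073) + 70(1.008665) = 120.971550 amu; Δm = 1.096780 amu; E_B = 1021.7 MeV; E_B/A = 8.514 MeV
Mn-55: Σm = 25(1.0073) + 30(1.008665) = 55.442450 amu; Δm = 0.518120 amu; E_B = 482.63 MeV; E_B/A = 8.775 MeV
Mn-55 has the higher binding energy per nucleon, so it is the more tightly bound nucleus.

Mn-55; 8.78 MeV/nucleon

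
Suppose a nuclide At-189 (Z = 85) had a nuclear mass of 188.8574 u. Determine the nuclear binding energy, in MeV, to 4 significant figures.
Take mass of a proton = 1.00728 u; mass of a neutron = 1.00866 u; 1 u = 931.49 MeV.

Mass of separated nucleons = 85(1.00728) + 104(1.00866) = 85.61880 + 104.90064 = 190.51944 u
The mass defect is 190.51944 − 188.8574 = 1.66204 u.
Converting to energy: 1.66204 u × 931.49 MeV/u = 1548.17 MeV

1548 MeV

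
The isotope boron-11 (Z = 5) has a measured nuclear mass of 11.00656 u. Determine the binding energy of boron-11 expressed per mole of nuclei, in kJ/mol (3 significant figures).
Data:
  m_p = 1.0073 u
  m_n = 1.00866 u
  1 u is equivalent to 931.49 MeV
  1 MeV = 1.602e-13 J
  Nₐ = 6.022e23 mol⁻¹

The nucleus contains 5 protons and 11 − 5 = 6 neutrons.
Σm = 5·m_p + 6·m_n = 5.0365 + 6.05196 = 11.08846 u
The mass defect is 11.08846 − 11.00656 = 0.08190 u.
Converting to energy: 0.08190 u × 931.49 MeV/u = 76.2890 MeV
Per nucleus in joules: 76.2890 MeV × 1.602e-13 J/MeV = 1.2221e-11 J
Per mole: 1.2221e-11 J × 6.022e23 mol⁻¹ = 7.3595e+12 J/mol

7.36e+09 kJ/mol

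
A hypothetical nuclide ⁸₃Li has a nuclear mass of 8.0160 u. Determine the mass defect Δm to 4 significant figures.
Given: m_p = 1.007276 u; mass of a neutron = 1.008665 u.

0.04915 u

Σm = 3·m_p + 5·m_n = 3.021828 + 5.043325 = 8.065153 u
The mass defect is 8.065153 − 8.0160 = 0.049153 u.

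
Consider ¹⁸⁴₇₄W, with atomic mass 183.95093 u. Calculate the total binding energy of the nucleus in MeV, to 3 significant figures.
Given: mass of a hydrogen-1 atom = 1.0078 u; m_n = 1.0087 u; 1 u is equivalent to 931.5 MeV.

1470 MeV

Z = 74, so N = A − Z = 184 − 74 = 110.
Total constituent mass: 74 × 1.0078 + 110 × 1.0087 = 185.5342 u
Δm = 185.5342 − 183.95093 = 1.58327 u
Converting to energy: 1.58327 u × 931.5 MeV/u = 1474.82 MeV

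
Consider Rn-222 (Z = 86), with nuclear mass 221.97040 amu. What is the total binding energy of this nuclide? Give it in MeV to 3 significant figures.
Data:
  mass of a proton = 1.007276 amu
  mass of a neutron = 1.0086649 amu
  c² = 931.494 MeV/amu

Mass of separated nucleons = 86(1.007276) + 136(1.0086649) = 86.625736 + 137.1784264 = 223.8041624 amu
Δm = 223.8041624 − 221.97040 = 1.8337624 amu
E_B = 1.8337624 × 931.494 = 1708.14 MeV

1710 MeV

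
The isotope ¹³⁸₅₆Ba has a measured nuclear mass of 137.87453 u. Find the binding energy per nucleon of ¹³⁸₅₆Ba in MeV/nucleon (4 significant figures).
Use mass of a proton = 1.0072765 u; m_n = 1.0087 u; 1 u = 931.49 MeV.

Total constituent mass: 56 × 1.0072765 + 82 × 1.0087 = 139.1208840 u
The mass defect is 139.1208840 − 137.87453 = 1.2463540 u.
E_B = 1.2463540 × 931.49 = 1160.97 MeV
BE/A = 1160.97 MeV / 138 = 8.413 MeV/nucleon

8.413 MeV/nucleon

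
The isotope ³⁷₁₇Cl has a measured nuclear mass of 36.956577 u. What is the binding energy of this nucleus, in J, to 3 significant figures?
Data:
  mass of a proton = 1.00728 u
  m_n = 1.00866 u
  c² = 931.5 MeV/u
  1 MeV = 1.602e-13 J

Z = 17, so N = A − Z = 37 − 17 = 20.
Mass of separated nucleons = 17(1.00728) + 20(1.00866) = 17.12376 + 20.17320 = 37.29696 u
The mass defect is 37.29696 − 36.956577 = 0.340383 u.
E_B = 0.340383 × 931.5 = 317.067 MeV
In joules: 317.067 MeV × 1.602e-13 J/MeV = 5.0794e-11 J

5.08e-11 J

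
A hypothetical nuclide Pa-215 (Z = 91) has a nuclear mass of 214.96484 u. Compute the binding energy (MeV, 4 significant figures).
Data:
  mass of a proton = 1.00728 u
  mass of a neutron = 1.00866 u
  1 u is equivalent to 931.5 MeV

1650 MeV

With 91 protons and 124 neutrons (A = 215):
Mass of separated nucleons = 91(1.00728) + 124(1.00866) = 91.66248 + 125.07384 = 216.73632 u
Δm = 216.73632 − 214.96484 = 1.77148 u
E_B = 1.77148 × 931.5 = 1650.13 MeV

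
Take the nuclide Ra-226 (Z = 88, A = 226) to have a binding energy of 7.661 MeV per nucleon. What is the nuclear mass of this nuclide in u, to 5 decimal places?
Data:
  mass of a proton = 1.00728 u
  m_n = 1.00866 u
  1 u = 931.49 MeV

Total binding energy = 226 × 7.661 = 1731.386 MeV
Mass defect = 1731.386 MeV / (931.49 MeV/u) = 1.8587274 u
Constituent mass = 88(1.00728) + 138(1.00866) = 227.83572 u
Nuclear mass = 227.83572 − 1.8587274 = 225.9769926 u ≈ 225.97699 u (to 5 decimal places)

225.97699 u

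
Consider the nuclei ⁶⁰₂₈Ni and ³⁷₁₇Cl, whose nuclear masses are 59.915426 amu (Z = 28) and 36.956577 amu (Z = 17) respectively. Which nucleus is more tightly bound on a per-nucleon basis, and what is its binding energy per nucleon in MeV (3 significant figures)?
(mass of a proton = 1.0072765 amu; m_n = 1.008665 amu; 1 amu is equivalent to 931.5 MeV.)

⁶⁰₂₈Ni: Σm = 28(1.0072765) + 32(1.008665) = 60.4810220 amu; Δm = 0.5655960 amu; E_B = 526.85 MeV; E_B/A = 8.781 MeV
³⁷₁₇Cl: Σm = 17(1.0072765) + 20(1.008665) = 37.2970005 amu; Δm = 0.3404235 amu; E_B = 317.10 MeV; E_B/A = 8.570 MeV
⁶⁰₂₈Ni has the higher binding energy per nucleon, so it is the more tightly bound nucleus.

⁶⁰₂₈Ni; 8.78 MeV/nucleon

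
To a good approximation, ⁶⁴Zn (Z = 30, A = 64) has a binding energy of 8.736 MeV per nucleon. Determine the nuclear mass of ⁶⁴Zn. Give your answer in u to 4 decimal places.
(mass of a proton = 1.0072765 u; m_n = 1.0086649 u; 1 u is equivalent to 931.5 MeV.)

63.9127 u

Total binding energy = 64 × 8.736 = 559.104 MeV
Mass defect = 559.104 MeV / (931.5 MeV/u) = 0.600219 u
Constituent mass = 30(1.0072765) + 34(1.0086649) = 64.5129016 u
Nuclear mass = 64.5129016 − 0.600219 = 63.9126826 u ≈ 63.9127 u (to 4 decimal places)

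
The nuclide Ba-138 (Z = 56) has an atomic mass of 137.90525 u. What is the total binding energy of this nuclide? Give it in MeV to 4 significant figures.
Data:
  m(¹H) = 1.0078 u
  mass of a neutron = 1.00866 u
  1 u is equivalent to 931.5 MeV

1157 MeV

Z = 56, so N = A − Z = 138 − 56 = 82.
Mass of separated nucleons = 56(1.0078) + 82(1.00866) = 56.4368 + 82.71012 = 139.14692 u
Mass defect Δm = 139.14692 − 137.90525 = 1.24167 u
E_B = 1.24167 × 931.5 = 1156.62 MeV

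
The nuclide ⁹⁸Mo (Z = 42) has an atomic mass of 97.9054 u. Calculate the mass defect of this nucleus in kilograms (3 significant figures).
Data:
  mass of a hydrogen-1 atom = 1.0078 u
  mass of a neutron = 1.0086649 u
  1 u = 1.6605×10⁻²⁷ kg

1.51e-27 kg

Z = 42, so N = A − Z = 98 − 42 = 56.
Total constituent mass: 42 × 1.0078 + 56 × 1.0086649 = 98.8128344 u
The mass defect is 98.8128344 − 97.9054 = 0.9074344 u.
In SI units: 0.9074344 u × 1.6605×10⁻²⁷ kg/u = 1.5068e-27 kg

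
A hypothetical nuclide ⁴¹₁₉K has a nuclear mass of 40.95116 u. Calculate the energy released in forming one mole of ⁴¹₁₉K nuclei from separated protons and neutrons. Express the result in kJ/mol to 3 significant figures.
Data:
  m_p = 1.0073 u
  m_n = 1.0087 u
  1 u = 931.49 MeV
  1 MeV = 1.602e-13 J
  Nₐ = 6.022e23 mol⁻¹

3.41e+10 kJ/mol

With 19 protons and 22 neutrons (A = 41):
Mass of separated nucleons = 19(1.0073) + 22(1.0087) = 19.1387 + 22.1914 = 41.3301 u
The mass defect is 41.3301 − 40.95116 = 0.37894 u.
E_B = 0.37894 × 931.49 = 352.979 MeV
Per nucleus in joules: 352.979 MeV × 1.602e-13 J/MeV = 5.6547e-11 J
Per mole: 5.6547e-11 J × 6.022e23 mol⁻¹ = 3.4053e+13 J/mol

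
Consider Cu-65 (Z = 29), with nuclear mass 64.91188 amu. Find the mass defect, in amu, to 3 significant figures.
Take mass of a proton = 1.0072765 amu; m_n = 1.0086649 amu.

0.611 amu

Z = 29, so N = A − Z = 65 − 29 = 36.
Σm = 29·m_p + 36·m_n = 29.2110185 + 36.3119364 = 65.5229549 amu
Mass defect Δm = 65.5229549 − 64.91188 = 0.6110749 amu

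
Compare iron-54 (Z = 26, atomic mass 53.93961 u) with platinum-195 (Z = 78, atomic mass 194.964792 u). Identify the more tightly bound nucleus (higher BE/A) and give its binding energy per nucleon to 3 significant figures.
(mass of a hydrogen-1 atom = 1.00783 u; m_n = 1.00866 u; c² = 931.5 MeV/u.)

iron-54: Σm = 26(1.00783) + 28(1.00866) = 54.44606 u; Δm = 0.50645 u; E_B = 471.76 MeV; E_B/A = 8.736 MeV
platinum-195: Σm = 78(1.00783) + 117(1.00866) = 196.62396 u; Δm = 1.659168 u; E_B = 1545.5 MeV; E_B/A = 7.926 MeV
iron-54 has the higher binding energy per nucleon, so it is the more tightly bound nucleus.

iron-54; 8.74 MeV/nucleon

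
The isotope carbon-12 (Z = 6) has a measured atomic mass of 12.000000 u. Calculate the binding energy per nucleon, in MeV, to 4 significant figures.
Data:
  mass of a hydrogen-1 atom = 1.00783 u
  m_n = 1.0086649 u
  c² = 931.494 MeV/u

With 6 protons and 6 neutrons (A = 12):
Total constituent mass: 6 × 1.00783 + 6 × 1.0086649 = 12.0989694 u
Δm = 12.0989694 − 12.000000 = 0.0989694 u
Converting to energy: 0.0989694 u × 931.494 MeV/u = 92.1894 MeV
BE/A = 92.1894 MeV / 12 = 7.682 MeV/nucleon

7.682 MeV/nucleon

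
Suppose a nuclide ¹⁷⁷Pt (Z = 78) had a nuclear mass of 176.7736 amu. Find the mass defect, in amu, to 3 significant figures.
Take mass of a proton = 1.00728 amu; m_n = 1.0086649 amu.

1.65 amu

Total constituent mass: 78 × 1.00728 + 99 × 1.0086649 = 178.4256651 amu
Δm = 178.4256651 − 176.7736 = 1.6520651 amu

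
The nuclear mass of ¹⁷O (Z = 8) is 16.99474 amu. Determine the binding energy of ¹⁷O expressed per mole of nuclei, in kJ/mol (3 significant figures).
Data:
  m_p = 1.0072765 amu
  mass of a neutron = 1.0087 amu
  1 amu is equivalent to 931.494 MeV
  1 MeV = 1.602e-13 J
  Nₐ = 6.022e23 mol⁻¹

Total constituent mass: 8 × 1.0072765 + 9 × 1.0087 = 17.1365120 amu
The mass defect is 17.1365120 − 16.99474 = 0.1417720 amu.
Binding energy = Δm·c² = 0.1417720 × 931.494 MeV/amu = 132.060 MeV
Per nucleus in joules: 132.060 MeV × 1.602e-13 J/MeV = 2.1156e-11 J
Per mole: 2.1156e-11 J × 6.022e23 mol⁻¹ = 1.2740e+13 J/mol

1.27e+10 kJ/mol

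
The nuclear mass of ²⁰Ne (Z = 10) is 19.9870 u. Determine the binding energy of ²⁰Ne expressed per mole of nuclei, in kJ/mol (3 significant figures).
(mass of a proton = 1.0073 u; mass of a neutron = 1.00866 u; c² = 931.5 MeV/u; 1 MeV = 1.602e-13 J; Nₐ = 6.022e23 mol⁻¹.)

1.55e+10 kJ/mol

With 10 protons and 10 neutrons (A = 20):
Σm = 10·m_p + 10·m_n = 10.0730 + 10.08660 = 20.15960 u
Δm = 20.15960 − 19.9870 = 0.17260 u
Converting to energy: 0.17260 u × 931.5 MeV/u = 160.777 MeV
Per nucleus in joules: 160.777 MeV × 1.602e-13 J/MeV = 2.5756e-11 J
Per mole: 2.5756e-11 J × 6.022e23 mol⁻¹ = 1.5510e+13 J/mol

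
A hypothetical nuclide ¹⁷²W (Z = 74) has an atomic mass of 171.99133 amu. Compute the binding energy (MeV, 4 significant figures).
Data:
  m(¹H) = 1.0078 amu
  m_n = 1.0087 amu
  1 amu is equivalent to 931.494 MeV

1340 MeV

Σm = 74·m(¹H) + 98·m_n = 74.5772 + 98.8526 = 173.4298 amu
Mass defect Δm = 173.4298 − 171.99133 = 1.43847 amu
Binding energy = Δm·c² = 1.43847 × 931.494 MeV/amu = 1339.93 MeV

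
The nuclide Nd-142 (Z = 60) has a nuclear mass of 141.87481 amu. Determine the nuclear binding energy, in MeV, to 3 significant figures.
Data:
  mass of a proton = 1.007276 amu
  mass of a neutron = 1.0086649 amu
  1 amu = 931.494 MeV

With 60 protons and 82 neutrons (A = 142):
Mass of separated nucleons = 60(1.007276) + 82(1.0086649) = 60.436560 + 82.7105218 = 143.1470818 amu
Mass defect Δm = 143.1470818 − 141.87481 = 1.2722718 amu
Binding energy = Δm·c² = 1.2722718 × 931.494 MeV/amu = 1185.11 MeV

1190 MeV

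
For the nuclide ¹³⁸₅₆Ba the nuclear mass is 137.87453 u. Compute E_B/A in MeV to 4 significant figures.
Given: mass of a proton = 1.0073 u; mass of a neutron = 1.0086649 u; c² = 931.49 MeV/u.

Z = 56, so N = A − Z = 138 − 56 = 82.
Total constituent mass: 56 × 1.0073 + 82 × 1.0086649 = 139.1193218 u
Δm = 139.1193218 − 137.87453 = 1.2447918 u
E_B = 1.2447918 × 931.49 = 1159.51 MeV
Dividing by A = 138 gives 8.402 MeV per nucleon.

8.402 MeV/nucleon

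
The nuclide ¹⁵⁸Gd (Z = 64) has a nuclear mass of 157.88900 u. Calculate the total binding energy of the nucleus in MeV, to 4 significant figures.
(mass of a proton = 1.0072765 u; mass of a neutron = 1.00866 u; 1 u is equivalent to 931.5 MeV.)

1295 MeV

Total constituent mass: 64 × 1.0072765 + 94 × 1.00866 = 159.2797360 u
Δm = 159.2797360 − 157.88900 = 1.3907360 u
Converting to energy: 1.3907360 u × 931.5 MeV/u = 1295.47 MeV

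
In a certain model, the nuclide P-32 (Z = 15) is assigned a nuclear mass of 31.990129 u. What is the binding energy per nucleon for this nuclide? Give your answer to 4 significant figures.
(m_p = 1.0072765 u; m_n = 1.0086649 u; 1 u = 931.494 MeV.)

Total constituent mass: 15 × 1.0072765 + 17 × 1.0086649 = 32.2564508 u
The mass defect is 32.2564508 − 31.990129 = 0.2663218 u.
E_B = 0.2663218 × 931.494 = 248.077 MeV
Per nucleon: 248.077 / 32 = 7.752 MeV

7.752 MeV/nucleon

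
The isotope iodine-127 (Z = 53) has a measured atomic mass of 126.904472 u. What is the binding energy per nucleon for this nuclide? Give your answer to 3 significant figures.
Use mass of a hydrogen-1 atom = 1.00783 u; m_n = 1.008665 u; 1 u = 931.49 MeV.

8.45 MeV/nucleon

Mass of separated nucleons = 53(1.00783) + 74(1.008665) = 53.41499 + 74.641210 = 128.056200 u
Δm = 128.056200 − 126.904472 = 1.151728 u
Converting to energy: 1.151728 u × 931.49 MeV/u = 1072.82 MeV
Per nucleon: 1072.82 / 127 = 8.447 MeV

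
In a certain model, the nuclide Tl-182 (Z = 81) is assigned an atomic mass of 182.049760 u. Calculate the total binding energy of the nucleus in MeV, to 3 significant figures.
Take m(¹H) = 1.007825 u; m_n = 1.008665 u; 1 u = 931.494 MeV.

1360 MeV

The nucleus contains 81 protons and 182 − 81 = 101 neutrons.
Mass of separated nucleons = 81(1.007825) + 101(1.008665) = 81.633825 + 101.875165 = 183.508990 u
Mass defect Δm = 183.508990 − 182.049760 = 1.459230 u
Binding energy = Δm·c² = 1.459230 × 931.494 MeV/u = 1359.26 MeV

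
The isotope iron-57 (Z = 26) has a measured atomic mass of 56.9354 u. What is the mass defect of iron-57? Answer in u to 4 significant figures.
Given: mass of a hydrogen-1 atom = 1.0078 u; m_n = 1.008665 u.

0.5360 u

With 26 protons and 31 neutrons (A = 57):
Total constituent mass: 26 × 1.0078 + 31 × 1.008665 = 57.471415 u
Δm = 57.471415 − 56.9354 = 0.536015 u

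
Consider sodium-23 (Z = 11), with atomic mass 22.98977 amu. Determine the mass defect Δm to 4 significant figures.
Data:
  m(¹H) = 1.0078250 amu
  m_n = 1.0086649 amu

Mass of separated nucleons = 11(1.0078250) + 12(1.0086649) = 11.0860750 + 12.1039788 = 23.1900538 amu
Δm = 23.1900538 − 22.98977 = 0.2002838 amu

0.2003 amu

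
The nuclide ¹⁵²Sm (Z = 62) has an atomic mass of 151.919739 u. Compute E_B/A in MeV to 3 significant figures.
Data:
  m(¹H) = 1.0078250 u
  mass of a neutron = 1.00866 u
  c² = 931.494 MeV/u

Mass of separated nucleons = 62(1.0078250) + 90(1.00866) = 62.4851500 + 90.77940 = 153.2645500 u
Δm = 153.2645500 − 151.919739 = 1.3448110 u
Binding energy = Δm·c² = 1.3448110 × 931.494 MeV/u = 1252.68 MeV
Per nucleon: 1252.68 / 152 = 8.241 MeV

8.24 MeV/nucleon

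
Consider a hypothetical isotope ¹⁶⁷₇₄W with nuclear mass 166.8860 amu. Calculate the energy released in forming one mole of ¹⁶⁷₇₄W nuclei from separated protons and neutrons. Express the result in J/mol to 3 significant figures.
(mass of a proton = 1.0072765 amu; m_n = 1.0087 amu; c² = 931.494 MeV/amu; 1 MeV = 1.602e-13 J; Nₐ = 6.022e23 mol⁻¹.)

Z = 74, so N = A − Z = 167 − 74 = 93.
Σm = 74·m_p + 93·m_n = 74.5384610 + 93.8091 = 168.3475610 amu
The mass defect is 168.3475610 − 166.8860 = 1.4615610 amu.
E_B = 1.4615610 × 931.494 = 1361.44 MeV
Per nucleus in joules: 1361.44 MeV × 1.602e-13 J/MeV = 2.1810e-10 J
Per mole: 2.1810e-10 J × 6.022e23 mol⁻¹ = 1.3134e+14 J/mol

1.31e+14 J/mol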